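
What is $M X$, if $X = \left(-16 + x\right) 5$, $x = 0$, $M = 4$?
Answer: $-320$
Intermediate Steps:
$X = -80$ ($X = \left(-16 + 0\right) 5 = \left(-16\right) 5 = -80$)
$M X = 4 \left(-80\right) = -320$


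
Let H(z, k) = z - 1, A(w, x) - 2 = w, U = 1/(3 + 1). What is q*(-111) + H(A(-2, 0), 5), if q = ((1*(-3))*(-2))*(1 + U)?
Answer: -1667/2 ≈ -833.50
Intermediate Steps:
U = ¼ (U = 1/4 = ¼ ≈ 0.25000)
A(w, x) = 2 + w
H(z, k) = -1 + z
q = 15/2 (q = ((1*(-3))*(-2))*(1 + ¼) = -3*(-2)*(5/4) = 6*(5/4) = 15/2 ≈ 7.5000)
q*(-111) + H(A(-2, 0), 5) = (15/2)*(-111) + (-1 + (2 - 2)) = -1665/2 + (-1 + 0) = -1665/2 - 1 = -1667/2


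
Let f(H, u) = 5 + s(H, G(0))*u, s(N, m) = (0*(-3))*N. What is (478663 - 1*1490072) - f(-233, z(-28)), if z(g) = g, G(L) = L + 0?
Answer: -1011414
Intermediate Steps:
G(L) = L
s(N, m) = 0 (s(N, m) = 0*N = 0)
f(H, u) = 5 (f(H, u) = 5 + 0*u = 5 + 0 = 5)
(478663 - 1*1490072) - f(-233, z(-28)) = (478663 - 1*1490072) - 1*5 = (478663 - 1490072) - 5 = -1011409 - 5 = -1011414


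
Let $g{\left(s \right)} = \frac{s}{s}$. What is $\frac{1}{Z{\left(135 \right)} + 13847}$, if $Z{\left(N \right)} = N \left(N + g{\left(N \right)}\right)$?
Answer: $\frac{1}{32207} \approx 3.1049 \cdot 10^{-5}$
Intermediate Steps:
$g{\left(s \right)} = 1$
$Z{\left(N \right)} = N \left(1 + N\right)$ ($Z{\left(N \right)} = N \left(N + 1\right) = N \left(1 + N\right)$)
$\frac{1}{Z{\left(135 \right)} + 13847} = \frac{1}{135 \left(1 + 135\right) + 13847} = \frac{1}{135 \cdot 136 + 13847} = \frac{1}{18360 + 13847} = \frac{1}{32207}$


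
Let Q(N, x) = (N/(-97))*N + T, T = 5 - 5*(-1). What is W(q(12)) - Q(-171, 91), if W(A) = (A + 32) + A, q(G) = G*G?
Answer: 59311/97 ≈ 611.45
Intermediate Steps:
q(G) = G**2
T = 10 (T = 5 + 5 = 10)
Q(N, x) = 10 - N**2/97 (Q(N, x) = (N/(-97))*N + 10 = (N*(-1/97))*N + 10 = (-N/97)*N + 10 = -N**2/97 + 10 = 10 - N**2/97)
W(A) = 32 + 2*A (W(A) = (32 + A) + A = 32 + 2*A)
W(q(12)) - Q(-171, 91) = (32 + 2*12**2) - (10 - 1/97*(-171)**2) = (32 + 2*144) - (10 - 1/97*29241) = (32 + 288) - (10 - 29241/97) = 320 - 1*(-28271/97) = 320 + 28271/97 = 59311/97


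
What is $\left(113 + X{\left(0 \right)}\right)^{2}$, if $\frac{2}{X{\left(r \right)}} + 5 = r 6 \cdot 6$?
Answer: $\frac{316969}{25} \approx 12679.0$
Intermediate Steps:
$X{\left(r \right)} = \frac{2}{-5 + 36 r}$ ($X{\left(r \right)} = \frac{2}{-5 + r 6 \cdot 6} = \frac{2}{-5 + 6 r 6} = \frac{2}{-5 + 36 r}$)
$\left(113 + X{\left(0 \right)}\right)^{2} = \left(113 + \frac{2}{-5 + 36 \cdot 0}\right)^{2} = \left(113 + \frac{2}{-5 + 0}\right)^{2} = \left(113 + \frac{2}{-5}\right)^{2} = \left(113 + 2 \left(- \frac{1}{5}\right)\right)^{2} = \left(113 - \frac{2}{5}\right)^{2} = \left(\frac{563}{5}\right)^{2} = \frac{316969}{25}$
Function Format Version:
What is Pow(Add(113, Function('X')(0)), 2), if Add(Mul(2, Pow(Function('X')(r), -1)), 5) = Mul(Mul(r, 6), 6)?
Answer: Rational(316969, 25) ≈ 12679.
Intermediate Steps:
Function('X')(r) = Mul(2, Pow(Add(-5, Mul(36, r)), -1)) (Function('X')(r) = Mul(2, Pow(Add(-5, Mul(Mul(r, 6), 6)), -1)) = Mul(2, Pow(Add(-5, Mul(Mul(6, r), 6)), -1)) = Mul(2, Pow(Add(-5, Mul(36, r)), -1)))
Pow(Add(113, Function('X')(0)), 2) = Pow(Add(113, Mul(2, Pow(Add(-5, Mul(36, 0)), -1))), 2) = Pow(Add(113, Mul(2, Pow(Add(-5, 0), -1))), 2) = Pow(Add(113, Mul(2, Pow(-5, -1))), 2) = Pow(Add(113, Mul(2, Rational(-1, 5))), 2) = Pow(Add(113, Rational(-2, 5)), 2) = Pow(Rational(563, 5), 2) = Rational(316969, 25)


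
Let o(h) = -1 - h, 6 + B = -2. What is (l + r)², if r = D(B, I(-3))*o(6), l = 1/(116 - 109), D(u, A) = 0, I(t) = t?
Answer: 1/49 ≈ 0.020408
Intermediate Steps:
B = -8 (B = -6 - 2 = -8)
l = ⅐ (l = 1/7 = ⅐ ≈ 0.14286)
r = 0 (r = 0*(-1 - 1*6) = 0*(-1 - 6) = 0*(-7) = 0)
(l + r)² = (⅐ + 0)² = (⅐)² = 1/49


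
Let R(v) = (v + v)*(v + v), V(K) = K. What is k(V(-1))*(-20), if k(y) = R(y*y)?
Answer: -80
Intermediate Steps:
R(v) = 4*v**2 (R(v) = (2*v)*(2*v) = 4*v**2)
k(y) = 4*y**4 (k(y) = 4*(y*y)**2 = 4*(y**2)**2 = 4*y**4)
k(V(-1))*(-20) = (4*(-1)**4)*(-20) = (4*1)*(-20) = 4*(-20) = -80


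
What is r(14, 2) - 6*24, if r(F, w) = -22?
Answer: -166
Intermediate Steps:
r(14, 2) - 6*24 = -22 - 6*24 = -22 - 1*144 = -22 - 144 = -166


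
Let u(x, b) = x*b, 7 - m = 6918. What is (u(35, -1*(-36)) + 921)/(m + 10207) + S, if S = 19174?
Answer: 63199685/3296 ≈ 19175.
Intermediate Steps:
m = -6911 (m = 7 - 1*6918 = 7 - 6918 = -6911)
u(x, b) = b*x
(u(35, -1*(-36)) + 921)/(m + 10207) + S = (-1*(-36)*35 + 921)/(-6911 + 10207) + 19174 = (36*35 + 921)/3296 + 19174 = (1260 + 921)*(1/3296) + 19174 = 2181*(1/3296) + 19174 = 2181/3296 + 19174 = 63199685/3296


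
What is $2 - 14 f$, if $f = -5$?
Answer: $72$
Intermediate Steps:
$2 - 14 f = 2 - -70 = 2 + 70 = 72$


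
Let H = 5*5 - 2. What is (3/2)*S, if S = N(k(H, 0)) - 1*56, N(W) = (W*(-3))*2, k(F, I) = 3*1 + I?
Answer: -111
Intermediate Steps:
H = 23 (H = 25 - 2 = 23)
k(F, I) = 3 + I
N(W) = -6*W (N(W) = -3*W*2 = -6*W)
S = -74 (S = -6*(3 + 0) - 1*56 = -6*3 - 56 = -18 - 56 = -74)
(3/2)*S = (3/2)*(-74) = -111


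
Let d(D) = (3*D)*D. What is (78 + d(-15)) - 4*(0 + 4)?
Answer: 737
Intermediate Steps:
d(D) = 3*D²
(78 + d(-15)) - 4*(0 + 4) = (78 + 3*(-15)²) - 4*(0 + 4) = (78 + 3*225) - 4*4 = (78 + 675) - 16 = 753 - 16 = 737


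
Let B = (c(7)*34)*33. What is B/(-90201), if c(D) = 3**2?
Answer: -3366/30067 ≈ -0.11195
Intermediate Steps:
c(D) = 9
B = 10098 (B = (9*34)*33 = 306*33 = 10098)
B/(-90201) = 10098/(-90201) = 10098*(-1/90201) = -3366/30067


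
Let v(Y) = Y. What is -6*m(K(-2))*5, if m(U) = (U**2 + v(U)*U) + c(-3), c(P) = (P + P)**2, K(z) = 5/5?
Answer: -1140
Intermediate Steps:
K(z) = 1 (K(z) = 5*(1/5) = 1)
c(P) = 4*P**2 (c(P) = (2*P)**2 = 4*P**2)
m(U) = 36 + 2*U**2 (m(U) = (U**2 + U*U) + 4*(-3)**2 = (U**2 + U**2) + 4*9 = 2*U**2 + 36 = 36 + 2*U**2)
-6*m(K(-2))*5 = -6*(36 + 2*1**2)*5 = -6*(36 + 2*1)*5 = -6*(36 + 2)*5 = -6*38*5 = -228*5 = -1140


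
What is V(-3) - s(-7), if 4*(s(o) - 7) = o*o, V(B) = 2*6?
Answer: -29/4 ≈ -7.2500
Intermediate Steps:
V(B) = 12
s(o) = 7 + o**2/4 (s(o) = 7 + (o*o)/4 = 7 + o**2/4)
V(-3) - s(-7) = 12 - (7 + (1/4)*(-7)**2) = 12 - (7 + (1/4)*49) = 12 - (7 + 49/4) = 12 - 1*77/4 = 12 - 77/4 = -29/4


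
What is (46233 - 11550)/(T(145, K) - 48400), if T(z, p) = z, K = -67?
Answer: -11561/16085 ≈ -0.71874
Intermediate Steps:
(46233 - 11550)/(T(145, K) - 48400) = (46233 - 11550)/(145 - 48400) = 34683/(-48255) = 34683*(-1/48255) = -11561/16085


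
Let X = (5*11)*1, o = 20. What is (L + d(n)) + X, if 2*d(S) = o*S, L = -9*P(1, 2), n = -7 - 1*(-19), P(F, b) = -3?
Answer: 202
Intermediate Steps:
n = 12 (n = -7 + 19 = 12)
L = 27 (L = -9*(-3) = 27)
d(S) = 10*S (d(S) = (20*S)/2 = 10*S)
X = 55 (X = 55*1 = 55)
(L + d(n)) + X = (27 + 10*12) + 55 = (27 + 120) + 55 = 147 + 55 = 202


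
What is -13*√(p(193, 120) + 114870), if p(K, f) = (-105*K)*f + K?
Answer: -13*I*√2316737 ≈ -19787.0*I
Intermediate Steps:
p(K, f) = K - 105*K*f (p(K, f) = -105*K*f + K = K - 105*K*f)
-13*√(p(193, 120) + 114870) = -13*√(193*(1 - 105*120) + 114870) = -13*√(193*(1 - 12600) + 114870) = -13*√(193*(-12599) + 114870) = -13*√(-2431607 + 114870) = -13*I*√2316737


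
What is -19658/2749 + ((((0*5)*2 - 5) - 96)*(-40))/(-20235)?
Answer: -81777118/11125203 ≈ -7.3506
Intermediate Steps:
-19658/2749 + ((((0*5)*2 - 5) - 96)*(-40))/(-20235) = -19658*1/2749 + (((0*2 - 5) - 96)*(-40))*(-1/20235) = -19658/2749 + (((0 - 5) - 96)*(-40))*(-1/20235) = -19658/2749 + ((-5 - 96)*(-40))*(-1/20235) = -19658/2749 - 101*(-40)*(-1/20235) = -19658/2749 + 4040*(-1/20235) = -19658/2749 - 808/4047 = -81777118/11125203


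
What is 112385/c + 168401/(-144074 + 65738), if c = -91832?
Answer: -233349923/69170688 ≈ -3.3735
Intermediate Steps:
112385/c + 168401/(-144074 + 65738) = 112385/(-91832) + 168401/(-144074 + 65738) = 112385*(-1/91832) + 168401/(-78336) = -8645/7064 + 168401*(-1/78336) = -8645/7064 - 168401/78336 = -233349923/69170688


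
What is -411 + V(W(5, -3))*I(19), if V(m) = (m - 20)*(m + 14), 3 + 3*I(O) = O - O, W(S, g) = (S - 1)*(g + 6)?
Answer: -203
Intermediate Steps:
W(S, g) = (-1 + S)*(6 + g)
I(O) = -1 (I(O) = -1 + (O - O)/3 = -1 + (⅓)*0 = -1 + 0 = -1)
V(m) = (-20 + m)*(14 + m)
-411 + V(W(5, -3))*I(19) = -411 + (-280 + (-6 - 1*(-3) + 6*5 + 5*(-3))² - 6*(-6 - 1*(-3) + 6*5 + 5*(-3)))*(-1) = -411 + (-280 + (-6 + 3 + 30 - 15)² - 6*(-6 + 3 + 30 - 15))*(-1) = -411 + (-280 + 12² - 6*12)*(-1) = -411 + (-280 + 144 - 72)*(-1) = -411 - 208*(-1) = -411 + 208 = -203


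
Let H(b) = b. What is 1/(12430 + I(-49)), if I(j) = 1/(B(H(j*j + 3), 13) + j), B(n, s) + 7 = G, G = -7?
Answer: 63/783089 ≈ 8.0451e-5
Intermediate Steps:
B(n, s) = -14 (B(n, s) = -7 - 7 = -14)
I(j) = 1/(-14 + j)
1/(12430 + I(-49)) = 1/(12430 + 1/(-14 - 49)) = 1/(12430 + 1/(-63)) = 1/(12430 - 1/63) = 1/(783089/63) = 63/783089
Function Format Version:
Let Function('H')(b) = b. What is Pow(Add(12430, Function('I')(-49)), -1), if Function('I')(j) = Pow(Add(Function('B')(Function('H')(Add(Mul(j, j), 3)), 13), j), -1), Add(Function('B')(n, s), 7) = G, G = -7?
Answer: Rational(63, 783089) ≈ 8.0451e-5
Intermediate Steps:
Function('B')(n, s) = -14 (Function('B')(n, s) = Add(-7, -7) = -14)
Function('I')(j) = Pow(Add(-14, j), -1)
Pow(Add(12430, Function('I')(-49)), -1) = Pow(Add(12430, Pow(Add(-14, -49), -1)), -1) = Pow(Add(12430, Pow(-63, -1)), -1) = Pow(Add(12430, Rational(-1, 63)), -1) = Pow(Rational(783089, 63), -1) = Rational(63, 783089)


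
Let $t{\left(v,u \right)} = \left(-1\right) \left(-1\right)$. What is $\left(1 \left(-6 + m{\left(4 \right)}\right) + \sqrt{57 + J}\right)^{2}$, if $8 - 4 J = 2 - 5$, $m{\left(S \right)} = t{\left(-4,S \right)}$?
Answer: $\frac{\left(10 - \sqrt{239}\right)^{2}}{4} \approx 7.4519$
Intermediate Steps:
$t{\left(v,u \right)} = 1$
$m{\left(S \right)} = 1$
$J = \frac{11}{4}$ ($J = 2 - \frac{2 - 5}{4} = 2 - - \frac{3}{4} = 2 + \frac{3}{4} = \frac{11}{4} \approx 2.75$)
$\left(1 \left(-6 + m{\left(4 \right)}\right) + \sqrt{57 + J}\right)^{2} = \left(1 \left(-6 + 1\right) + \sqrt{57 + \frac{11}{4}}\right)^{2} = \left(1 \left(-5\right) + \sqrt{\frac{239}{4}}\right)^{2} = \left(-5 + \frac{\sqrt{239}}{2}\right)^{2}$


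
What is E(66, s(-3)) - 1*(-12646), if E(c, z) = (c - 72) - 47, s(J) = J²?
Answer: 12593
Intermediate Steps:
E(c, z) = -119 + c (E(c, z) = (-72 + c) - 47 = -119 + c)
E(66, s(-3)) - 1*(-12646) = (-119 + 66) - 1*(-12646) = -53 + 12646 = 12593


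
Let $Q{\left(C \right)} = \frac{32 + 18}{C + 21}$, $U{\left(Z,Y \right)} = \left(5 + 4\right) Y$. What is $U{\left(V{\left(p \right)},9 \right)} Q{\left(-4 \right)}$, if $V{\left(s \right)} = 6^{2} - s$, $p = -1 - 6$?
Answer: $\frac{4050}{17} \approx 238.24$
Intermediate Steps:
$p = -7$ ($p = -1 - 6 = -7$)
$V{\left(s \right)} = 36 - s$
$U{\left(Z,Y \right)} = 9 Y$
$Q{\left(C \right)} = \frac{50}{21 + C}$
$U{\left(V{\left(p \right)},9 \right)} Q{\left(-4 \right)} = 9 \cdot 9 \frac{50}{21 - 4} = 81 \cdot \frac{50}{17} = \frac{4050}{17}$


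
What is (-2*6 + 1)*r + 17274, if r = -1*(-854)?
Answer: 7880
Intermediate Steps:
r = 854
(-2*6 + 1)*r + 17274 = (-2*6 + 1)*854 + 17274 = (-12 + 1)*854 + 17274 = -11*854 + 17274 = -9394 + 17274 = 7880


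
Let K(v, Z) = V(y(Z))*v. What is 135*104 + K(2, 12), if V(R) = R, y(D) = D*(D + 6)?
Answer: 14472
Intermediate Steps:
y(D) = D*(6 + D)
K(v, Z) = Z*v*(6 + Z) (K(v, Z) = (Z*(6 + Z))*v = Z*v*(6 + Z))
135*104 + K(2, 12) = 135*104 + 12*2*(6 + 12) = 14040 + 12*2*18 = 14040 + 432 = 14472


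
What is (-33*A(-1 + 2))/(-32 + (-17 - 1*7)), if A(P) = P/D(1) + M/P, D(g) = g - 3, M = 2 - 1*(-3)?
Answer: 297/112 ≈ 2.6518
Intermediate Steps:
M = 5 (M = 2 + 3 = 5)
D(g) = -3 + g
A(P) = 5/P - P/2 (A(P) = P/(-3 + 1) + 5/P = P/(-2) + 5/P = P*(-1/2) + 5/P = -P/2 + 5/P = 5/P - P/2)
(-33*A(-1 + 2))/(-32 + (-17 - 1*7)) = (-33*(5/(-1 + 2) - (-1 + 2)/2))/(-32 + (-17 - 1*7)) = (-33*(5/1 - 1/2*1))/(-32 + (-17 - 7)) = (-33*(5*1 - 1/2))/(-32 - 24) = -33*(5 - 1/2)/(-56) = -33*9/2*(-1/56) = -297/2*(-1/56) = 297/112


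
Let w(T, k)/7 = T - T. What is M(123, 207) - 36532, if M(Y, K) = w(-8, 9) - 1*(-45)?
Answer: -36487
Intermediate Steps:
w(T, k) = 0 (w(T, k) = 7*(T - T) = 7*0 = 0)
M(Y, K) = 45 (M(Y, K) = 0 - 1*(-45) = 0 + 45 = 45)
M(123, 207) - 36532 = 45 - 36532 = -36487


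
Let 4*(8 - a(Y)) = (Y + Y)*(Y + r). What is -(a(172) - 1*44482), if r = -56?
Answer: 54450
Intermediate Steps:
a(Y) = 8 - Y*(-56 + Y)/2 (a(Y) = 8 - (Y + Y)*(Y - 56)/4 = 8 - 2*Y*(-56 + Y)/4 = 8 - Y*(-56 + Y)/2)
-(a(172) - 1*44482) = -((8 + 28*172 - 1/2*172**2) - 1*44482) = -((8 + 4816 - 1/2*29584) - 44482) = -((8 + 4816 - 14792) - 44482) = -(-9968 - 44482) = -1*(-54450) = 54450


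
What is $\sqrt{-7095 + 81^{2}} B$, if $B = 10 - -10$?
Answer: $20 i \sqrt{534} \approx 462.17 i$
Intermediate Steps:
$B = 20$ ($B = 10 + 10 = 20$)
$\sqrt{-7095 + 81^{2}} B = \sqrt{-7095 + 81^{2}} \cdot 20 = \sqrt{-7095 + 6561} \cdot 20 = \sqrt{-534} \cdot 20 = i \sqrt{534} \cdot 20 = 20 i \sqrt{534}$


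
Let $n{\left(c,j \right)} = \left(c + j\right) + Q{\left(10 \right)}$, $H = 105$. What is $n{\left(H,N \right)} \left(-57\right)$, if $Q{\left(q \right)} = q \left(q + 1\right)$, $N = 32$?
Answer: $-14079$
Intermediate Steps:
$Q{\left(q \right)} = q \left(1 + q\right)$
$n{\left(c,j \right)} = 110 + c + j$ ($n{\left(c,j \right)} = \left(c + j\right) + 10 \left(1 + 10\right) = \left(c + j\right) + 10 \cdot 11 = \left(c + j\right) + 110 = 110 + c + j$)
$n{\left(H,N \right)} \left(-57\right) = \left(110 + 105 + 32\right) \left(-57\right) = 247 \left(-57\right) = -14079$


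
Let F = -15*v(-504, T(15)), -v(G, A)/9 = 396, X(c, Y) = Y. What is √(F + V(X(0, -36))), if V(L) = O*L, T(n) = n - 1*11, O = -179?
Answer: 48*√26 ≈ 244.75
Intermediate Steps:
T(n) = -11 + n (T(n) = n - 11 = -11 + n)
v(G, A) = -3564 (v(G, A) = -9*396 = -3564)
F = 53460 (F = -15*(-3564) = 53460)
V(L) = -179*L
√(F + V(X(0, -36))) = √(53460 - 179*(-36)) = √(53460 + 6444) = √59904 = 48*√26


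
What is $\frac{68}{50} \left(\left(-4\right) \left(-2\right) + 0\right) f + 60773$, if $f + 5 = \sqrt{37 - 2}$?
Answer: $\frac{303593}{5} + \frac{272 \sqrt{35}}{25} \approx 60783.0$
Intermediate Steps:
$f = -5 + \sqrt{35}$ ($f = -5 + \sqrt{37 - 2} = -5 + \sqrt{35} \approx 0.91608$)
$\frac{68}{50} \left(\left(-4\right) \left(-2\right) + 0\right) f + 60773 = \frac{68}{50} \left(\left(-4\right) \left(-2\right) + 0\right) \left(-5 + \sqrt{35}\right) + 60773 = 68 \cdot \frac{1}{50} \left(8 + 0\right) \left(-5 + \sqrt{35}\right) + 60773 = \frac{34}{25} \cdot 8 \left(-5 + \sqrt{35}\right) + 60773 = \frac{272 \left(-5 + \sqrt{35}\right)}{25} + 60773 = \left(- \frac{272}{5} + \frac{272 \sqrt{35}}{25}\right) + 60773 = \frac{303593}{5} + \frac{272 \sqrt{35}}{25}$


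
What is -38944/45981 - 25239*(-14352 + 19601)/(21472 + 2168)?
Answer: -2030820343817/362330280 ≈ -5604.9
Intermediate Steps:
-38944/45981 - 25239*(-14352 + 19601)/(21472 + 2168) = -38944*1/45981 - 25239/(23640/5249) = -38944/45981 - 25239/(23640*(1/5249)) = -38944/45981 - 25239/23640/5249 = -38944/45981 - 25239*5249/23640 = -38944/45981 - 44159837/7880 = -2030820343817/362330280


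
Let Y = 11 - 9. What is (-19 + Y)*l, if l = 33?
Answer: -561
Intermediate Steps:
Y = 2
(-19 + Y)*l = (-19 + 2)*33 = -17*33 = -561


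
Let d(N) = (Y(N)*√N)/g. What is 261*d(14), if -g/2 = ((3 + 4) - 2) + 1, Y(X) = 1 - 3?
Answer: 87*√14/2 ≈ 162.76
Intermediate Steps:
Y(X) = -2
g = -12 (g = -2*(((3 + 4) - 2) + 1) = -2*((7 - 2) + 1) = -2*(5 + 1) = -2*6 = -12)
d(N) = √N/6 (d(N) = -2*√N/(-12) = -2*√N*(-1/12) = √N/6)
261*d(14) = 261*(√14/6) = 87*√14/2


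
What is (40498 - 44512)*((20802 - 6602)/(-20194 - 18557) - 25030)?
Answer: 1297795414740/12917 ≈ 1.0047e+8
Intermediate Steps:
(40498 - 44512)*((20802 - 6602)/(-20194 - 18557) - 25030) = -4014*(14200/(-38751) - 25030) = -4014*(14200*(-1/38751) - 25030) = -4014*(-14200/38751 - 25030) = -4014*(-969951730/38751) = 1297795414740/12917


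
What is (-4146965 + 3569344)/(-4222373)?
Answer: 577621/4222373 ≈ 0.13680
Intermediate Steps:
(-4146965 + 3569344)/(-4222373) = -577621*(-1/4222373) = 577621/4222373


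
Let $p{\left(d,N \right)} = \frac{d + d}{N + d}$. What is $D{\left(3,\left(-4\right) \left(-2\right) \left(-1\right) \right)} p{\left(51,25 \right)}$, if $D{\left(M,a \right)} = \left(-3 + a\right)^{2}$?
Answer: $\frac{6171}{38} \approx 162.39$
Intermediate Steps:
$p{\left(d,N \right)} = \frac{2 d}{N + d}$
$D{\left(3,\left(-4\right) \left(-2\right) \left(-1\right) \right)} p{\left(51,25 \right)} = \left(-3 + \left(-4\right) \left(-2\right) \left(-1\right)\right)^{2} \cdot 2 \cdot 51 \frac{1}{25 + 51} = \left(-3 + 8 \left(-1\right)\right)^{2} \cdot 2 \cdot 51 \cdot \frac{1}{76} = \left(-3 - 8\right)^{2} \cdot 2 \cdot 51 \cdot \frac{1}{76} = \left(-11\right)^{2} \cdot \frac{51}{38} = 121 \cdot \frac{51}{38} = \frac{6171}{38}$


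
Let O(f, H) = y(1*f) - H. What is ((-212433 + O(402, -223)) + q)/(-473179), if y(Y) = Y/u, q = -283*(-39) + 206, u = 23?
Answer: 4621839/10883117 ≈ 0.42468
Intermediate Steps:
q = 11243 (q = 11037 + 206 = 11243)
y(Y) = Y/23
O(f, H) = -H + f/23 (O(f, H) = (1*f)/23 - H = f/23 - H = -H + f/23)
((-212433 + O(402, -223)) + q)/(-473179) = ((-212433 + (-1*(-223) + (1/23)*402)) + 11243)/(-473179) = ((-212433 + (223 + 402/23)) + 11243)*(-1/473179) = ((-212433 + 5531/23) + 11243)*(-1/473179) = (-4880428/23 + 11243)*(-1/473179) = -4621839/23*(-1/473179) = 4621839/10883117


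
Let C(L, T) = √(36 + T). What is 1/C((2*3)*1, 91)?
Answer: √127/127 ≈ 0.088736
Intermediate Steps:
1/C((2*3)*1, 91) = 1/(√(36 + 91)) = 1/(√127) = √127/127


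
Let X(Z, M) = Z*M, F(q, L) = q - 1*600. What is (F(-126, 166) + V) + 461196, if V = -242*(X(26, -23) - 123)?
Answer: 634952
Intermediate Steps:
F(q, L) = -600 + q (F(q, L) = q - 600 = -600 + q)
X(Z, M) = M*Z
V = 174482 (V = -242*(-23*26 - 123) = -242*(-598 - 123) = -242*(-721) = 174482)
(F(-126, 166) + V) + 461196 = ((-600 - 126) + 174482) + 461196 = (-726 + 174482) + 461196 = 173756 + 461196 = 634952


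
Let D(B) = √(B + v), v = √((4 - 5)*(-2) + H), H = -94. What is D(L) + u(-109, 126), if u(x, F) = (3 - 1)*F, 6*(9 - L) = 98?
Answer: 252 + √(-66 + 18*I*√23)/3 ≈ 253.54 + 3.1151*I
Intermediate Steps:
L = -22/3 (L = 9 - ⅙*98 = 9 - 49/3 = -22/3 ≈ -7.3333)
u(x, F) = 2*F
v = 2*I*√23 (v = √((4 - 5)*(-2) - 94) = √(-1*(-2) - 94) = √(2 - 94) = √(-92) = 2*I*√23 ≈ 9.5917*I)
D(B) = √(B + 2*I*√23)
D(L) + u(-109, 126) = √(-22/3 + 2*I*√23) + 2*126 = √(-22/3 + 2*I*√23) + 252 = 252 + √(-22/3 + 2*I*√23)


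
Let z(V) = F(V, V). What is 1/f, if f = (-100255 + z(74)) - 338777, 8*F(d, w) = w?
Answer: -4/1756091 ≈ -2.2778e-6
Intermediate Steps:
F(d, w) = w/8
z(V) = V/8
f = -1756091/4 (f = (-100255 + (1/8)*74) - 338777 = (-100255 + 37/4) - 338777 = -400983/4 - 338777 = -1756091/4 ≈ -4.3902e+5)
1/f = 1/(-1756091/4) = -4/1756091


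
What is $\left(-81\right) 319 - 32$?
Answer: $-25871$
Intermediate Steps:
$\left(-81\right) 319 - 32 = -25839 - 32 = -25871$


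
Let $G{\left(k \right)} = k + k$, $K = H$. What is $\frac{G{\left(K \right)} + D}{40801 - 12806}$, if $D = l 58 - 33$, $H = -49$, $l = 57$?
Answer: $\frac{635}{5599} \approx 0.11341$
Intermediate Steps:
$K = -49$
$D = 3273$ ($D = 57 \cdot 58 - 33 = 3306 - 33 = 3273$)
$G{\left(k \right)} = 2 k$
$\frac{G{\left(K \right)} + D}{40801 - 12806} = \frac{2 \left(-49\right) + 3273}{40801 - 12806} = \frac{-98 + 3273}{27995} = 3175 \cdot \frac{1}{27995} = \frac{635}{5599}$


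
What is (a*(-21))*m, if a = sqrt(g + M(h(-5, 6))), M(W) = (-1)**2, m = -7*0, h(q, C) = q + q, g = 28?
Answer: 0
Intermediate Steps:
h(q, C) = 2*q
m = 0
M(W) = 1
a = sqrt(29) (a = sqrt(28 + 1) = sqrt(29) ≈ 5.3852)
(a*(-21))*m = (sqrt(29)*(-21))*0 = -21*sqrt(29)*0 = 0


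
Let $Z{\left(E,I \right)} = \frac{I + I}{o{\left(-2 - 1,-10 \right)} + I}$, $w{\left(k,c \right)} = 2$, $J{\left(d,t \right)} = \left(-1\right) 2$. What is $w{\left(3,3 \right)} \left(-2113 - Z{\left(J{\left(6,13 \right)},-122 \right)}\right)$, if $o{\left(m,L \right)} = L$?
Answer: $- \frac{139580}{33} \approx -4229.7$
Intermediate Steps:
$J{\left(d,t \right)} = -2$
$Z{\left(E,I \right)} = \frac{2 I}{-10 + I}$ ($Z{\left(E,I \right)} = \frac{I + I}{-10 + I} = \frac{2 I}{-10 + I}$)
$w{\left(3,3 \right)} \left(-2113 - Z{\left(J{\left(6,13 \right)},-122 \right)}\right) = 2 \left(-2113 - 2 \left(-122\right) \frac{1}{-10 - 122}\right) = 2 \left(-2113 - 2 \left(-122\right) \frac{1}{-132}\right) = 2 \left(-2113 - 2 \left(-122\right) \left(- \frac{1}{132}\right)\right) = 2 \left(-2113 - \frac{61}{33}\right) = 2 \left(- \frac{69790}{33}\right) = - \frac{139580}{33}$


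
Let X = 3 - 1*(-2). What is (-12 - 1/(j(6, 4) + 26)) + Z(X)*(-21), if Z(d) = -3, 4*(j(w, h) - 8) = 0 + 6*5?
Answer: 4231/83 ≈ 50.976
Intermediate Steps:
j(w, h) = 31/2 (j(w, h) = 8 + (0 + 6*5)/4 = 8 + (0 + 30)/4 = 8 + (1/4)*30 = 8 + 15/2 = 31/2)
X = 5 (X = 3 + 2 = 5)
(-12 - 1/(j(6, 4) + 26)) + Z(X)*(-21) = (-12 - 1/(31/2 + 26)) - 3*(-21) = (-12 - 1/83/2) + 63 = (-12 - 1*2/83) + 63 = (-12 - 2/83) + 63 = -998/83 + 63 = 4231/83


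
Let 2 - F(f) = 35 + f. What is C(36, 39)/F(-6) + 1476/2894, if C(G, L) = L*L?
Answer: -242329/4341 ≈ -55.823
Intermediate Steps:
F(f) = -33 - f (F(f) = 2 - (35 + f) = 2 + (-35 - f) = -33 - f)
C(G, L) = L²
C(36, 39)/F(-6) + 1476/2894 = 39²/(-33 - 1*(-6)) + 1476/2894 = 1521/(-33 + 6) + 1476*(1/2894) = 1521/(-27) + 738/1447 = 1521*(-1/27) + 738/1447 = -169/3 + 738/1447 = -242329/4341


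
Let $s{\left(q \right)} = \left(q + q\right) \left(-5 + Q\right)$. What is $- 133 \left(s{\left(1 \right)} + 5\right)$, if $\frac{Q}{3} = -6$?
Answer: $5453$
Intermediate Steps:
$Q = -18$ ($Q = 3 \left(-6\right) = -18$)
$s{\left(q \right)} = - 46 q$ ($s{\left(q \right)} = \left(q + q\right) \left(-5 - 18\right) = 2 q \left(-23\right) = - 46 q$)
$- 133 \left(s{\left(1 \right)} + 5\right) = - 133 \left(\left(-46\right) 1 + 5\right) = - 133 \left(-46 + 5\right) = \left(-133\right) \left(-41\right) = 5453$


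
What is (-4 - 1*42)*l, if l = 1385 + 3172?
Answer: -209622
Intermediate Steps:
l = 4557
(-4 - 1*42)*l = (-4 - 1*42)*4557 = (-4 - 42)*4557 = -46*4557 = -209622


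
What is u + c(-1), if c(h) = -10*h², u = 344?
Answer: 334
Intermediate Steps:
u + c(-1) = 344 - 10*(-1)² = 344 - 10*1 = 344 - 10 = 334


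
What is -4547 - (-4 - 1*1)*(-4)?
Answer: -4567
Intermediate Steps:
-4547 - (-4 - 1*1)*(-4) = -4547 - (-4 - 1)*(-4) = -4547 - (-5)*(-4) = -4547 - 1*20 = -4547 - 20 = -4567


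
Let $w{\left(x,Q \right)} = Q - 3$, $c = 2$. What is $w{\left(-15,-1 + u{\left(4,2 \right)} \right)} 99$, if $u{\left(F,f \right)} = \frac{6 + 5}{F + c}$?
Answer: $- \frac{429}{2} \approx -214.5$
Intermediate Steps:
$u{\left(F,f \right)} = \frac{11}{2 + F}$ ($u{\left(F,f \right)} = \frac{6 + 5}{F + 2} = \frac{11}{2 + F}$)
$w{\left(x,Q \right)} = -3 + Q$
$w{\left(-15,-1 + u{\left(4,2 \right)} \right)} 99 = \left(-3 - \left(1 - \frac{11}{2 + 4}\right)\right) 99 = \left(-3 - \left(1 - \frac{11}{6}\right)\right) 99 = \left(-3 + \left(-1 + 11 \cdot \frac{1}{6}\right)\right) 99 = \left(-3 + \left(-1 + \frac{11}{6}\right)\right) 99 = \left(-3 + \frac{5}{6}\right) 99 = \left(- \frac{13}{6}\right) 99 = - \frac{429}{2}$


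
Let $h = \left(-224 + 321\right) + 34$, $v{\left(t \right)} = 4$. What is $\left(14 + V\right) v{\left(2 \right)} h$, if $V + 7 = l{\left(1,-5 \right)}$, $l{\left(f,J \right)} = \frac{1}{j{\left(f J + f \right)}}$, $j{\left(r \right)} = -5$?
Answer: $\frac{17816}{5} \approx 3563.2$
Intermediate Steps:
$h = 131$ ($h = 97 + 34 = 131$)
$l{\left(f,J \right)} = - \frac{1}{5}$ ($l{\left(f,J \right)} = \frac{1}{-5} = - \frac{1}{5}$)
$V = - \frac{36}{5}$ ($V = -7 - \frac{1}{5} = - \frac{36}{5} \approx -7.2$)
$\left(14 + V\right) v{\left(2 \right)} h = \left(14 - \frac{36}{5}\right) 4 \cdot 131 = \frac{34}{5} \cdot 4 \cdot 131 = \frac{136}{5} \cdot 131 = \frac{17816}{5}$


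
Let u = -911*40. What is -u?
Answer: 36440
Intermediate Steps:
u = -36440
-u = -1*(-36440) = 36440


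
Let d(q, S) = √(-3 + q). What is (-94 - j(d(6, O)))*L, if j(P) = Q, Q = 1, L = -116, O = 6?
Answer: 11020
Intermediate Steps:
j(P) = 1
(-94 - j(d(6, O)))*L = (-94 - 1*1)*(-116) = (-94 - 1)*(-116) = -95*(-116) = 11020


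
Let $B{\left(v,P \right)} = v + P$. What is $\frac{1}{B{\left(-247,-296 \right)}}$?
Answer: $- \frac{1}{543} \approx -0.0018416$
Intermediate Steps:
$B{\left(v,P \right)} = P + v$
$\frac{1}{B{\left(-247,-296 \right)}} = \frac{1}{-296 - 247} = \frac{1}{-543} = - \frac{1}{543}$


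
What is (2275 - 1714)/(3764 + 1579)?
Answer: 187/1781 ≈ 0.10500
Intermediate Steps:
(2275 - 1714)/(3764 + 1579) = 561/5343 = 561*(1/5343) = 187/1781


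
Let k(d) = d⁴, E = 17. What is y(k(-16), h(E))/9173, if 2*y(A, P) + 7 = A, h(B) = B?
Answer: 65529/18346 ≈ 3.5718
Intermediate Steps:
y(A, P) = -7/2 + A/2
y(k(-16), h(E))/9173 = (-7/2 + (½)*(-16)⁴)/9173 = (-7/2 + (½)*65536)*(1/9173) = (-7/2 + 32768)*(1/9173) = (65529/2)*(1/9173) = 65529/18346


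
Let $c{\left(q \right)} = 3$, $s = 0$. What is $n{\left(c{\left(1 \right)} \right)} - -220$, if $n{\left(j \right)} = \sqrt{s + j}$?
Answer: $220 + \sqrt{3} \approx 221.73$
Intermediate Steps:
$n{\left(j \right)} = \sqrt{j}$ ($n{\left(j \right)} = \sqrt{0 + j} = \sqrt{j}$)
$n{\left(c{\left(1 \right)} \right)} - -220 = \sqrt{3} - -220 = \sqrt{3} + 220 = 220 + \sqrt{3}$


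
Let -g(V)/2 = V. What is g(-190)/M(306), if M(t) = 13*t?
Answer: 190/1989 ≈ 0.095525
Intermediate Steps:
g(V) = -2*V
g(-190)/M(306) = (-2*(-190))/((13*306)) = 380/3978 = 380*(1/3978) = 190/1989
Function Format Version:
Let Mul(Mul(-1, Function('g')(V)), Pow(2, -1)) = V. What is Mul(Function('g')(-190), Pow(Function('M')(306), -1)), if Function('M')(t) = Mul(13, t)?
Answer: Rational(190, 1989) ≈ 0.095525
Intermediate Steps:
Function('g')(V) = Mul(-2, V)
Mul(Function('g')(-190), Pow(Function('M')(306), -1)) = Mul(Mul(-2, -190), Pow(Mul(13, 306), -1)) = Mul(380, Pow(3978, -1)) = Mul(380, Rational(1, 3978)) = Rational(190, 1989)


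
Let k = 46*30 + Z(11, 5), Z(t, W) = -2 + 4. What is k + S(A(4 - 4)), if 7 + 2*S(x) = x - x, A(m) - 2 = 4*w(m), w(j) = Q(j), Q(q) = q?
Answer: 2757/2 ≈ 1378.5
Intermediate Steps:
w(j) = j
Z(t, W) = 2
A(m) = 2 + 4*m
S(x) = -7/2 (S(x) = -7/2 + (x - x)/2 = -7/2 + (½)*0 = -7/2 + 0 = -7/2)
k = 1382 (k = 46*30 + 2 = 1380 + 2 = 1382)
k + S(A(4 - 4)) = 1382 - 7/2 = 2757/2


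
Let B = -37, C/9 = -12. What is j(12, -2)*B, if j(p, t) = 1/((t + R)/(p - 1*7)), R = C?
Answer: 37/22 ≈ 1.6818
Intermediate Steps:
C = -108 (C = 9*(-12) = -108)
R = -108
j(p, t) = (-7 + p)/(-108 + t) (j(p, t) = 1/((t - 108)/(p - 1*7)) = 1/((-108 + t)/(p - 7)) = 1/((-108 + t)/(-7 + p)) = (-7 + p)/(-108 + t))
j(12, -2)*B = ((-7 + 12)/(-108 - 2))*(-37) = (5/(-110))*(-37) = -1/110*5*(-37) = -1/22*(-37) = 37/22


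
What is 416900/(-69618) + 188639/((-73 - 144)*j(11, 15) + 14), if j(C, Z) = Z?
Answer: -7241921401/112815969 ≈ -64.192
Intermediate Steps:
416900/(-69618) + 188639/((-73 - 144)*j(11, 15) + 14) = 416900/(-69618) + 188639/((-73 - 144)*15 + 14) = 416900*(-1/69618) + 188639/(-217*15 + 14) = -208450/34809 + 188639/(-3255 + 14) = -208450/34809 + 188639/(-3241) = -208450/34809 + 188639*(-1/3241) = -208450/34809 - 188639/3241 = -7241921401/112815969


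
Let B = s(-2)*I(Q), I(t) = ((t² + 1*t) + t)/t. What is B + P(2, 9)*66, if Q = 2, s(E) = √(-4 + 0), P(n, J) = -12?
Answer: -792 + 8*I ≈ -792.0 + 8.0*I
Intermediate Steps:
s(E) = 2*I (s(E) = √(-4) = 2*I)
I(t) = (t² + 2*t)/t (I(t) = ((t² + t) + t)/t = ((t + t²) + t)/t = (t² + 2*t)/t)
B = 8*I (B = (2*I)*(2 + 2) = (2*I)*4 = 8*I ≈ 8.0*I)
B + P(2, 9)*66 = 8*I - 12*66 = 8*I - 792 = -792 + 8*I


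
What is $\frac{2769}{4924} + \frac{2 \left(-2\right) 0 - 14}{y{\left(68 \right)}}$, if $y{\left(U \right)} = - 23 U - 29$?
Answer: $\frac{4479953}{7843932} \approx 0.57114$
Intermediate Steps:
$y{\left(U \right)} = -29 - 23 U$
$\frac{2769}{4924} + \frac{2 \left(-2\right) 0 - 14}{y{\left(68 \right)}} = \frac{2769}{4924} + \frac{2 \left(-2\right) 0 - 14}{-29 - 1564} = 2769 \cdot \frac{1}{4924} + \frac{\left(-4\right) 0 - 14}{-29 - 1564} = \frac{2769}{4924} + \frac{0 - 14}{-1593} = \frac{2769}{4924} - - \frac{14}{1593} = \frac{2769}{4924} + \frac{14}{1593} = \frac{4479953}{7843932}$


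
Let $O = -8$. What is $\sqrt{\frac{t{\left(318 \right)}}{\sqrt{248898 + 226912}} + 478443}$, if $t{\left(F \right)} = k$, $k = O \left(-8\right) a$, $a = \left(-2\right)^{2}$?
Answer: $\frac{\sqrt{27079294417488075 + 30451840 \sqrt{475810}}}{237905} \approx 691.7$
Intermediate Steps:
$a = 4$
$k = 256$ ($k = \left(-8\right) \left(-8\right) 4 = 64 \cdot 4 = 256$)
$t{\left(F \right)} = 256$
$\sqrt{\frac{t{\left(318 \right)}}{\sqrt{248898 + 226912}} + 478443} = \sqrt{\frac{256}{\sqrt{248898 + 226912}} + 478443} = \sqrt{\frac{256}{\sqrt{475810}} + 478443} = \sqrt{256 \frac{\sqrt{475810}}{475810} + 478443} = \sqrt{\frac{128 \sqrt{475810}}{237905} + 478443} = \sqrt{478443 + \frac{128 \sqrt{475810}}{237905}}$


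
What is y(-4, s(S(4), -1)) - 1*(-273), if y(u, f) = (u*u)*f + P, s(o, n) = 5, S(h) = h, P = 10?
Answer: 363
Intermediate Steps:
y(u, f) = 10 + f*u**2 (y(u, f) = (u*u)*f + 10 = u**2*f + 10 = f*u**2 + 10 = 10 + f*u**2)
y(-4, s(S(4), -1)) - 1*(-273) = (10 + 5*(-4)**2) - 1*(-273) = (10 + 5*16) + 273 = (10 + 80) + 273 = 90 + 273 = 363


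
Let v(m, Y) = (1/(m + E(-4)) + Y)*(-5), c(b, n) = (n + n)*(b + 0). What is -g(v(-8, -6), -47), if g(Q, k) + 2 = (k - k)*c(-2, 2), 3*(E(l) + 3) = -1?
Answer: 2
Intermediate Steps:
c(b, n) = 2*b*n (c(b, n) = (2*n)*b = 2*b*n)
E(l) = -10/3 (E(l) = -3 + (1/3)*(-1) = -3 - 1/3 = -10/3)
v(m, Y) = -5*Y - 5/(-10/3 + m) (v(m, Y) = (1/(m - 10/3) + Y)*(-5) = (1/(-10/3 + m) + Y)*(-5) = (Y + 1/(-10/3 + m))*(-5) = -5*Y - 5/(-10/3 + m))
g(Q, k) = -2 (g(Q, k) = -2 + (k - k)*(2*(-2)*2) = -2 + 0*(-8) = -2 + 0 = -2)
-g(v(-8, -6), -47) = -1*(-2) = 2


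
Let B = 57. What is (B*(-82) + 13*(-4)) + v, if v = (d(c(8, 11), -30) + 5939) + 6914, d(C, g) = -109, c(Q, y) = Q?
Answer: 8018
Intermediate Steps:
v = 12744 (v = (-109 + 5939) + 6914 = 5830 + 6914 = 12744)
(B*(-82) + 13*(-4)) + v = (57*(-82) + 13*(-4)) + 12744 = (-4674 - 52) + 12744 = -4726 + 12744 = 8018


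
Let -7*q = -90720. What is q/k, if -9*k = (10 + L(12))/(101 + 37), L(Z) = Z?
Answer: -8048160/11 ≈ -7.3165e+5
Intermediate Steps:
q = 12960 (q = -⅐*(-90720) = 12960)
k = -11/621 (k = -(10 + 12)/(9*(101 + 37)) = -22/(9*138) = -⅑*11/69 = -11/621 ≈ -0.017713)
q/k = 12960/(-11/621) = 12960*(-621/11) = -8048160/11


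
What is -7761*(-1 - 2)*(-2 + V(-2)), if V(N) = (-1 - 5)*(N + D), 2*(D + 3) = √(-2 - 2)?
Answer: 651924 - 139698*I ≈ 6.5192e+5 - 1.397e+5*I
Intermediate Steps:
D = -3 + I (D = -3 + √(-2 - 2)/2 = -3 + √(-4)/2 = -3 + (2*I)/2 = -3 + I ≈ -3.0 + 1.0*I)
V(N) = 18 - 6*I - 6*N (V(N) = (-1 - 5)*(N + (-3 + I)) = -6*(-3 + I + N) = 18 - 6*I - 6*N)
-7761*(-1 - 2)*(-2 + V(-2)) = -7761*(-1 - 2)*(-2 + (18 - 6*I - 6*(-2))) = -(-23283)*(-2 + (18 - 6*I + 12)) = -(-23283)*(-2 + (30 - 6*I)) = -(-23283)*(28 - 6*I) = -7761*(-84 + 18*I) = 651924 - 139698*I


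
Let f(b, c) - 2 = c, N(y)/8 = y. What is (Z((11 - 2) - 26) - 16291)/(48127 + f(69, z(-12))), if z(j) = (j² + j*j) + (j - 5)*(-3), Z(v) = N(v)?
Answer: -16427/48468 ≈ -0.33892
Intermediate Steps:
N(y) = 8*y
Z(v) = 8*v
z(j) = 15 - 3*j + 2*j² (z(j) = (j² + j²) + (-5 + j)*(-3) = 2*j² + (15 - 3*j) = 15 - 3*j + 2*j²)
f(b, c) = 2 + c
(Z((11 - 2) - 26) - 16291)/(48127 + f(69, z(-12))) = (8*((11 - 2) - 26) - 16291)/(48127 + (2 + (15 - 3*(-12) + 2*(-12)²))) = (8*(9 - 26) - 16291)/(48127 + (2 + (15 + 36 + 2*144))) = (8*(-17) - 16291)/(48127 + (2 + (15 + 36 + 288))) = (-136 - 16291)/(48127 + (2 + 339)) = -16427/(48127 + 341) = -16427/48468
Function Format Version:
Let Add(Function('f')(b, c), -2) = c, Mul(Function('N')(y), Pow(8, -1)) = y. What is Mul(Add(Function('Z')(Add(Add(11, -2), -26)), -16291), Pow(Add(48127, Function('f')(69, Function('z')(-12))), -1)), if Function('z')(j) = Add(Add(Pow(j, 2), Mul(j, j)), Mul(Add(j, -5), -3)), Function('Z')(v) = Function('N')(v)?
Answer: Rational(-16427, 48468) ≈ -0.33892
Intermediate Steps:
Function('N')(y) = Mul(8, y)
Function('Z')(v) = Mul(8, v)
Function('z')(j) = Add(15, Mul(-3, j), Mul(2, Pow(j, 2))) (Function('z')(j) = Add(Add(Pow(j, 2), Pow(j, 2)), Mul(Add(-5, j), -3)) = Add(Mul(2, Pow(j, 2)), Add(15, Mul(-3, j))) = Add(15, Mul(-3, j), Mul(2, Pow(j, 2))))
Function('f')(b, c) = Add(2, c)
Mul(Add(Function('Z')(Add(Add(11, -2), -26)), -16291), Pow(Add(48127, Function('f')(69, Function('z')(-12))), -1)) = Mul(Add(Mul(8, Add(Add(11, -2), -26)), -16291), Pow(Add(48127, Add(2, Add(15, Mul(-3, -12), Mul(2, Pow(-12, 2))))), -1)) = Mul(Add(Mul(8, Add(9, -26)), -16291), Pow(Add(48127, Add(2, Add(15, 36, Mul(2, 144)))), -1)) = Mul(Add(Mul(8, -17), -16291), Pow(Add(48127, Add(2, Add(15, 36, 288))), -1)) = Mul(Add(-136, -16291), Pow(Add(48127, Add(2, 339)), -1)) = Mul(-16427, Pow(Add(48127, 341), -1)) = Mul(-16427, Pow(48468, -1)) = Mul(-16427, Rational(1, 48468)) = Rational(-16427, 48468)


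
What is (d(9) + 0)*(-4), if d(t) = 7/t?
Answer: -28/9 ≈ -3.1111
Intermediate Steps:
(d(9) + 0)*(-4) = (7/9 + 0)*(-4) = (7/9)*(-4) = -28/9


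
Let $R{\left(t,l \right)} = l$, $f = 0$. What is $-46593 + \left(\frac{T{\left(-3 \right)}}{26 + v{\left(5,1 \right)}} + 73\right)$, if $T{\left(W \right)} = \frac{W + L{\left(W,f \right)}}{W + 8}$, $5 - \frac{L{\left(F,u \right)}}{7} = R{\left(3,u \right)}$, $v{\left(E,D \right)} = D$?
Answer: $- \frac{6280168}{135} \approx -46520.0$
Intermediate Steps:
$L{\left(F,u \right)} = 35 - 7 u$
$T{\left(W \right)} = \frac{35 + W}{8 + W}$ ($T{\left(W \right)} = \frac{W + \left(35 - 0\right)}{W + 8} = \frac{W + \left(35 + 0\right)}{8 + W} = \frac{W + 35}{8 + W} = \frac{35 + W}{8 + W}$)
$-46593 + \left(\frac{T{\left(-3 \right)}}{26 + v{\left(5,1 \right)}} + 73\right) = -46593 + \left(\frac{\frac{1}{8 - 3} \left(35 - 3\right)}{26 + 1} + 73\right) = -46593 + \left(\frac{\frac{1}{5} \cdot 32}{27} + 73\right) = -46593 + \left(\frac{1}{5} \cdot 32 \cdot \frac{1}{27} + 73\right) = -46593 + \left(\frac{32}{5} \cdot \frac{1}{27} + 73\right) = -46593 + \left(\frac{32}{135} + 73\right) = -46593 + \frac{9887}{135} = - \frac{6280168}{135}$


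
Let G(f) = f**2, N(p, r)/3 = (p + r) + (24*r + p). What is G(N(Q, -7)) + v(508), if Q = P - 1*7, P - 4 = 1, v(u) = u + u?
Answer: 289385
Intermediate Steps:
v(u) = 2*u
P = 5 (P = 4 + 1 = 5)
Q = -2 (Q = 5 - 1*7 = 5 - 7 = -2)
N(p, r) = 6*p + 75*r (N(p, r) = 3*((p + r) + (24*r + p)) = 3*((p + r) + (p + 24*r)) = 3*(2*p + 25*r) = 6*p + 75*r)
G(N(Q, -7)) + v(508) = (6*(-2) + 75*(-7))**2 + 2*508 = (-12 - 525)**2 + 1016 = (-537)**2 + 1016 = 288369 + 1016 = 289385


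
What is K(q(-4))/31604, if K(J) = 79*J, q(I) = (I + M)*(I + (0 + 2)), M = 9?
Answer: -395/15802 ≈ -0.024997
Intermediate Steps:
q(I) = (2 + I)*(9 + I) (q(I) = (I + 9)*(I + (0 + 2)) = (9 + I)*(I + 2) = (9 + I)*(2 + I) = (2 + I)*(9 + I))
K(q(-4))/31604 = (79*(18 + (-4)² + 11*(-4)))/31604 = (79*(18 + 16 - 44))*(1/31604) = (79*(-10))*(1/31604) = -790*1/31604 = -395/15802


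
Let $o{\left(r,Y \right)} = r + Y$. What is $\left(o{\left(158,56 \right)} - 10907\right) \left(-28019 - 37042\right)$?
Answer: $695697273$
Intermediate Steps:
$o{\left(r,Y \right)} = Y + r$
$\left(o{\left(158,56 \right)} - 10907\right) \left(-28019 - 37042\right) = \left(\left(56 + 158\right) - 10907\right) \left(-28019 - 37042\right) = \left(214 - 10907\right) \left(-65061\right) = \left(-10693\right) \left(-65061\right) = 695697273$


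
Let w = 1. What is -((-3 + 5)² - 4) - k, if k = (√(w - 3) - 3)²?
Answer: -7 + 6*I*√2 ≈ -7.0 + 8.4853*I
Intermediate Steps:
k = (-3 + I*√2)² (k = (√(1 - 3) - 3)² = (√(-2) - 3)² = (I*√2 - 3)² = (-3 + I*√2)² ≈ 7.0 - 8.4853*I)
-((-3 + 5)² - 4) - k = -((-3 + 5)² - 4) - (3 - I*√2)² = -(2² - 4) - (3 - I*√2)² = -(4 - 4) - (3 - I*√2)² = -1*0 - (3 - I*√2)² = 0 - (3 - I*√2)² = -(3 - I*√2)²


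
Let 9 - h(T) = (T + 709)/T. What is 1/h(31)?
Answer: -31/461 ≈ -0.067245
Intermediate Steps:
h(T) = 9 - (709 + T)/T (h(T) = 9 - (T + 709)/T = 9 - (709 + T)/T)
1/h(31) = 1/(8 - 709/31) = 1/(-461/31) = -31/461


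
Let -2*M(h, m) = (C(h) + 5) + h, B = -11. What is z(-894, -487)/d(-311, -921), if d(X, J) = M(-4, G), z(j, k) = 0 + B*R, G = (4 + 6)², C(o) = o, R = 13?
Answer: -286/3 ≈ -95.333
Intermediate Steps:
G = 100 (G = 10² = 100)
z(j, k) = -143 (z(j, k) = 0 - 11*13 = 0 - 143 = -143)
M(h, m) = -5/2 - h (M(h, m) = -((h + 5) + h)/2 = -((5 + h) + h)/2 = -(5 + 2*h)/2 = -5/2 - h)
d(X, J) = 3/2 (d(X, J) = -5/2 - 1*(-4) = -5/2 + 4 = 3/2)
z(-894, -487)/d(-311, -921) = -143/3/2 = -143*⅔ = -286/3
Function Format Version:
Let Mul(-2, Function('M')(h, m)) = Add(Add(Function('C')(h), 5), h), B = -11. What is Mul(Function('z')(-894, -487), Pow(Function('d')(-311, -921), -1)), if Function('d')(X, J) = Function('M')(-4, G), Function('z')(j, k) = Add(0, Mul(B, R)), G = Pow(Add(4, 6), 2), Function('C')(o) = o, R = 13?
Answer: Rational(-286, 3) ≈ -95.333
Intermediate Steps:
G = 100 (G = Pow(10, 2) = 100)
Function('z')(j, k) = -143 (Function('z')(j, k) = Add(0, Mul(-11, 13)) = Add(0, -143) = -143)
Function('M')(h, m) = Add(Rational(-5, 2), Mul(-1, h)) (Function('M')(h, m) = Mul(Rational(-1, 2), Add(Add(h, 5), h)) = Mul(Rational(-1, 2), Add(Add(5, h), h)) = Mul(Rational(-1, 2), Add(5, Mul(2, h))) = Add(Rational(-5, 2), Mul(-1, h)))
Function('d')(X, J) = Rational(3, 2) (Function('d')(X, J) = Add(Rational(-5, 2), Mul(-1, -4)) = Add(Rational(-5, 2), 4) = Rational(3, 2))
Mul(Function('z')(-894, -487), Pow(Function('d')(-311, -921), -1)) = Mul(-143, Pow(Rational(3, 2), -1)) = Mul(-143, Rational(2, 3)) = Rational(-286, 3)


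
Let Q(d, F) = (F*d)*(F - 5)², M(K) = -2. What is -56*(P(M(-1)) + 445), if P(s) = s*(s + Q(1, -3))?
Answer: -46648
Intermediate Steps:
Q(d, F) = F*d*(-5 + F)² (Q(d, F) = (F*d)*(-5 + F)² = F*d*(-5 + F)²)
P(s) = s*(-192 + s) (P(s) = s*(s - 3*1*(-5 - 3)²) = s*(s - 3*1*(-8)²) = s*(s - 3*1*64) = s*(s - 192) = s*(-192 + s))
-56*(P(M(-1)) + 445) = -56*(-2*(-192 - 2) + 445) = -56*(-2*(-194) + 445) = -56*(388 + 445) = -56*833 = -46648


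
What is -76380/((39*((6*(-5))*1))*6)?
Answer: 1273/117 ≈ 10.880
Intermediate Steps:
-76380/((39*((6*(-5))*1))*6) = -76380/((39*(-30*1))*6) = -76380/((39*(-30))*6) = -76380/((-1170*6)) = -76380/(-7020) = -76380*(-1/7020) = 1273/117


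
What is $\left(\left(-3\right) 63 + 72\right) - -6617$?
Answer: $6500$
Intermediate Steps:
$\left(\left(-3\right) 63 + 72\right) - -6617 = \left(-189 + 72\right) + 6617 = -117 + 6617 = 6500$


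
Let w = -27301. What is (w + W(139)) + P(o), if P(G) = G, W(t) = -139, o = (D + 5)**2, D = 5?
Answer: -27340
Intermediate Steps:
o = 100 (o = (5 + 5)**2 = 10**2 = 100)
(w + W(139)) + P(o) = (-27301 - 139) + 100 = -27440 + 100 = -27340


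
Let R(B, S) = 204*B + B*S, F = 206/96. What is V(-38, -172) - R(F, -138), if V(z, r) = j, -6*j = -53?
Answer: -3187/24 ≈ -132.79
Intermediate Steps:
F = 103/48 (F = 206*(1/96) = 103/48 ≈ 2.1458)
j = 53/6 (j = -⅙*(-53) = 53/6 ≈ 8.8333)
V(z, r) = 53/6
V(-38, -172) - R(F, -138) = 53/6 - 103*(204 - 138)/48 = 53/6 - 103*66/48 = 53/6 - 1*1133/8 = 53/6 - 1133/8 = -3187/24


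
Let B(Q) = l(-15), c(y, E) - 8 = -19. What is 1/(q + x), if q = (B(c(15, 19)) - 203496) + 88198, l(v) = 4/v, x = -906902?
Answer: -15/15333004 ≈ -9.7828e-7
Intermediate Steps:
c(y, E) = -11 (c(y, E) = 8 - 19 = -11)
B(Q) = -4/15 (B(Q) = 4/(-15) = 4*(-1/15) = -4/15)
q = -1729474/15 (q = (-4/15 - 203496) + 88198 = -3052444/15 + 88198 = -1729474/15 ≈ -1.1530e+5)
1/(q + x) = 1/(-1729474/15 - 906902) = 1/(-15333004/15) = -15/15333004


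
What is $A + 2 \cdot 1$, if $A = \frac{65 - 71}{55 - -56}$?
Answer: $\frac{72}{37} \approx 1.9459$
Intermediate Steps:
$A = - \frac{2}{37}$ ($A = - \frac{6}{55 + 56} = - \frac{6}{111} = \left(-6\right) \frac{1}{111} = - \frac{2}{37} \approx -0.054054$)
$A + 2 \cdot 1 = - \frac{2}{37} + 2 \cdot 1 = - \frac{2}{37} + 2 = \frac{72}{37}$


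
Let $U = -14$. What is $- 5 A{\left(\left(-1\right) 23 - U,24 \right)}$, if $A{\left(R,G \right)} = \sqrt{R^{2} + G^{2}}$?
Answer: $- 15 \sqrt{73} \approx -128.16$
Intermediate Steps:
$A{\left(R,G \right)} = \sqrt{G^{2} + R^{2}}$
$- 5 A{\left(\left(-1\right) 23 - U,24 \right)} = - 5 \sqrt{24^{2} + \left(\left(-1\right) 23 - -14\right)^{2}} = - 5 \sqrt{576 + \left(-23 + 14\right)^{2}} = - 5 \sqrt{576 + \left(-9\right)^{2}} = - 5 \sqrt{576 + 81} = - 5 \sqrt{657} = - 5 \cdot 3 \sqrt{73} = - 15 \sqrt{73}$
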